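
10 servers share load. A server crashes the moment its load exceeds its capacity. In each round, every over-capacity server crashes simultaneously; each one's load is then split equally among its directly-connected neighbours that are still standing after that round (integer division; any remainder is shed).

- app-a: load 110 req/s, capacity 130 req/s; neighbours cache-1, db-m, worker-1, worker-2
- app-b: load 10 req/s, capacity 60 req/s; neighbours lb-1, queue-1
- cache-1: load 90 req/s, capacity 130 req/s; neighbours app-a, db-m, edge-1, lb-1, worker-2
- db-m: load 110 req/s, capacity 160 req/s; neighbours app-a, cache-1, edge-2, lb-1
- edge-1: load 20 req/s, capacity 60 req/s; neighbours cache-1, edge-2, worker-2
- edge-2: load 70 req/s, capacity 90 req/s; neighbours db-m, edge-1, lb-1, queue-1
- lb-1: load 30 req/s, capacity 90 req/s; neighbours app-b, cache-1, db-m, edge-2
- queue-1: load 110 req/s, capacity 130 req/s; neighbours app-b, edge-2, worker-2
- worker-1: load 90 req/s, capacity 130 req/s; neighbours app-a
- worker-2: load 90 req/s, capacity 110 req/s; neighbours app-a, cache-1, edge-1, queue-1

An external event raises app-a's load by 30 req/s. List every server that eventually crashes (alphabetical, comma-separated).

Round 1 — app-a at 140 > 130. app-a crashes.
  app-a sheds 140 req/s to cache-1, db-m, worker-1, worker-2: 35 each.
    cache-1: 90+35 = 125 ≤ 130
    db-m: 110+35 = 145 ≤ 160
    worker-1: 90+35 = 125 ≤ 130
    worker-2: 90+35 = 125 > 110
Round 2 — worker-2 crashes.
  worker-2 sheds 125 req/s to cache-1, edge-1, queue-1: 41 each (2 lost).
    cache-1: 125+41 = 166 > 130
    edge-1: 20+41 = 61 > 60
    queue-1: 110+41 = 151 > 130
Round 3 — cache-1, edge-1, queue-1 crash.
  cache-1 sheds 166 req/s to db-m, lb-1: 83 each.
    db-m: 145+83 = 228 > 160
    lb-1: 30+83 = 113 > 90
  edge-1 sheds 61 req/s to edge-2: 61 each.
    edge-2: 70+61 = 131 > 90
  queue-1 sheds 151 req/s to app-b, edge-2: 75 each (1 lost).
    app-b: 10+75 = 85 > 60
    edge-2: 131+75 = 206 > 90
Round 4 — app-b, db-m, edge-2, lb-1 crash.
  app-b sheds 85 req/s: no online neighbours, lost.
  db-m sheds 228 req/s: no online neighbours, lost.
  edge-2 sheds 206 req/s: no online neighbours, lost.
  lb-1 sheds 113 req/s: no online neighbours, lost.
No further crashes.

app-a, app-b, cache-1, db-m, edge-1, edge-2, lb-1, queue-1, worker-2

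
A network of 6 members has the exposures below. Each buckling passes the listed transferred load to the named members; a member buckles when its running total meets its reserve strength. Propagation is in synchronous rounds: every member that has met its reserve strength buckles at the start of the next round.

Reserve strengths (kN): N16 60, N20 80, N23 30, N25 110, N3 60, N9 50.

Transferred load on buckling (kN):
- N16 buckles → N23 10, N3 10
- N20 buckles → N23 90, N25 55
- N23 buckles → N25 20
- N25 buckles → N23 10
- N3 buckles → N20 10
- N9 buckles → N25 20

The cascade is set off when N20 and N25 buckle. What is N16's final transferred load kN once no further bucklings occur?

Round 1 — N20, N25 buckle (initial).
  N23: +90+10 → 100 ≥ 30
Round 2 — N23 buckles.
No further bucklings.

0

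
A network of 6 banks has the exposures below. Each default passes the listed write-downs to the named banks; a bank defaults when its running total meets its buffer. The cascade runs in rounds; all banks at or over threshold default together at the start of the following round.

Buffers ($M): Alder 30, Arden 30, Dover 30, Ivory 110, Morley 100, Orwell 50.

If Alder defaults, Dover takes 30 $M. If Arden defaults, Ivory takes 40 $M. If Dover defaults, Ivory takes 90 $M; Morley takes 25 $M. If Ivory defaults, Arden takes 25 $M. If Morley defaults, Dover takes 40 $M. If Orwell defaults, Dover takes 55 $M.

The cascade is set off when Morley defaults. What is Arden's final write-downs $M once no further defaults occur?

0

Round 1 — Morley defaults (initial).
  Dover: +40 → 40 ≥ 30
Round 2 — Dover defaults.
  Ivory: +90 → 90 < 110
No further defaults.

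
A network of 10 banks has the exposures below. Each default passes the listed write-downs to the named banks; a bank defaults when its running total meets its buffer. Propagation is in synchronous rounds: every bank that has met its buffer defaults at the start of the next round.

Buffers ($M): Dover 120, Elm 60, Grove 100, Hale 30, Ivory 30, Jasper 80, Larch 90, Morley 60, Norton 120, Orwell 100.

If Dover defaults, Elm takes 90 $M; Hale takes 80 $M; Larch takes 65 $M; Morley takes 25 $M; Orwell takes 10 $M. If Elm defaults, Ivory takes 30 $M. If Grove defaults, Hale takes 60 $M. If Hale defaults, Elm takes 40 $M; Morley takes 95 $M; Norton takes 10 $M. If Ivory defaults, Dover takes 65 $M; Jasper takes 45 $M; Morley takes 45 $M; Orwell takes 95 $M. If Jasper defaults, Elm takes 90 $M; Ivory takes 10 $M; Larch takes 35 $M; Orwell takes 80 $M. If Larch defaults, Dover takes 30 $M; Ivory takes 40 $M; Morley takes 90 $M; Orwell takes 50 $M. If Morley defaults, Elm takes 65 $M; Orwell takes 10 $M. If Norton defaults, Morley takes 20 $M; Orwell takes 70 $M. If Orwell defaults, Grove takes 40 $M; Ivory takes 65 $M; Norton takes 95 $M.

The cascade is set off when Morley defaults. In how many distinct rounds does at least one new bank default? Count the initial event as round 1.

Round 1 — Morley defaults (initial).
  Elm: +65 → 65 ≥ 60
  Orwell: +10 → 10 < 100
Round 2 — Elm defaults.
  Ivory: +30 → 30 ≥ 30
Round 3 — Ivory defaults.
  Dover: +65 → 65 < 120
  Jasper: +45 → 45 < 80
  Orwell: +95 → 105 ≥ 100
Round 4 — Orwell defaults.
  Grove: +40 → 40 < 100
  Norton: +95 → 95 < 120
No further defaults.

4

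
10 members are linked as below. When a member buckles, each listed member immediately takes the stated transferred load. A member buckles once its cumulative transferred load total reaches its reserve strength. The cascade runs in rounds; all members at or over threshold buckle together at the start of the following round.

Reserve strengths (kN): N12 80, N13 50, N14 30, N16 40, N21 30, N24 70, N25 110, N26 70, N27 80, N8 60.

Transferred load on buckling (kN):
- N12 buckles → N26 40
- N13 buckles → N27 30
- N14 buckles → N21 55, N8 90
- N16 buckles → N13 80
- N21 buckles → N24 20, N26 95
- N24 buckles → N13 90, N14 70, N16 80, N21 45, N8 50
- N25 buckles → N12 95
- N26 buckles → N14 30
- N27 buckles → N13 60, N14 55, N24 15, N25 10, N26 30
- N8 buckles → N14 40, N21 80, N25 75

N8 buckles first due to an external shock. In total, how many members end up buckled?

4

Round 1 — N8 buckles (initial).
  N14: +40 → 40 ≥ 30
  N21: +80 → 80 ≥ 30
  N25: +75 → 75 < 110
Round 2 — N14, N21 buckle.
  N24: +20 → 20 < 70
  N26: +95 → 95 ≥ 70
Round 3 — N26 buckles.
No further bucklings.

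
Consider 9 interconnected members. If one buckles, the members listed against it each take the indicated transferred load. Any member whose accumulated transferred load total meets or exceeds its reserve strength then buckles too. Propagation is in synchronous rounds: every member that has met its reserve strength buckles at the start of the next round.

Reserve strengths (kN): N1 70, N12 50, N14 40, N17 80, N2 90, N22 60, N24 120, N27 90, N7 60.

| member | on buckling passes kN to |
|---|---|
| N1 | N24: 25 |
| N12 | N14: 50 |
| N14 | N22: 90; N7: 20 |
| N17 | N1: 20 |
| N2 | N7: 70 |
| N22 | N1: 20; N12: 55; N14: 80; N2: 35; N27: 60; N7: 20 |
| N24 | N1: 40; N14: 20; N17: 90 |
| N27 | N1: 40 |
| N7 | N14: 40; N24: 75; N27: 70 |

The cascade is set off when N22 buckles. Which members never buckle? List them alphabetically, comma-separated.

N1, N17, N2, N24, N27, N7

Round 1 — N22 buckles (initial).
  N1: +20 → 20 < 70
  N12: +55 → 55 ≥ 50
  N14: +80 → 80 ≥ 40
  N2: +35 → 35 < 90
  N27: +60 → 60 < 90
  N7: +20 → 20 < 60
Round 2 — N12, N14 buckle.
  N7: +20 → 40 < 60
No further bucklings.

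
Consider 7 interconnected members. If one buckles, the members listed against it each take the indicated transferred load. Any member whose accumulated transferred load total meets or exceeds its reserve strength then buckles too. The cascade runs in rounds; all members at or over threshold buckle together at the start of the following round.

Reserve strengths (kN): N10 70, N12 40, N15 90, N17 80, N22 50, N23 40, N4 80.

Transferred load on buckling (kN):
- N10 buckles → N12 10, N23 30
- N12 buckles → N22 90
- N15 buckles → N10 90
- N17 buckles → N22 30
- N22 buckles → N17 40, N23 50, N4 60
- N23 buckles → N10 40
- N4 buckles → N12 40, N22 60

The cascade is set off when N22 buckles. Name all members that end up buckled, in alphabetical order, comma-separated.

N22, N23

Round 1 — N22 buckles (initial).
  N17: +40 → 40 < 80
  N23: +50 → 50 ≥ 40
  N4: +60 → 60 < 80
Round 2 — N23 buckles.
  N10: +40 → 40 < 70
No further bucklings.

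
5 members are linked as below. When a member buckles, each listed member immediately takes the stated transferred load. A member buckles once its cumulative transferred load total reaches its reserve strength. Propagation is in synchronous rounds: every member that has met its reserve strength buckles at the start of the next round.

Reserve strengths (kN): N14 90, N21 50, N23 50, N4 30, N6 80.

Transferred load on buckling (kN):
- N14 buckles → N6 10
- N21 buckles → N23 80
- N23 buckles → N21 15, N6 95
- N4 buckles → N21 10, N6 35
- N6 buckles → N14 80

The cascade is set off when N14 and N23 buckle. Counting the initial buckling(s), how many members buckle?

Round 1 — N14, N23 buckle (initial).
  N21: +15 → 15 < 50
  N6: +10+95 → 105 ≥ 80
Round 2 — N6 buckles.
No further bucklings.

3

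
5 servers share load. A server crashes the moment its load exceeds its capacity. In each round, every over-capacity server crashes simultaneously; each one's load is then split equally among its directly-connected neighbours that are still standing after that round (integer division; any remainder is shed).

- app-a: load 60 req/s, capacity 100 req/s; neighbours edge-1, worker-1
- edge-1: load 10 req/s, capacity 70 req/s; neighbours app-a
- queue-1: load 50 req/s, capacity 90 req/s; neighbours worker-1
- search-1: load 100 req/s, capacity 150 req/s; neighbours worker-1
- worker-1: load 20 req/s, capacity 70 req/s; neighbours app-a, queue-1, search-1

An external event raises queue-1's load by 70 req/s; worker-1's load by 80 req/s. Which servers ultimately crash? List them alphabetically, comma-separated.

app-a, edge-1, queue-1, worker-1

Round 1 — queue-1 at 120 > 90; worker-1 at 100 > 70. queue-1, worker-1 crash.
  queue-1 sheds 120 req/s: no online neighbours, lost.
  worker-1 sheds 100 req/s to app-a, search-1: 50 each.
    app-a: 60+50 = 110 > 100
    search-1: 100+50 = 150 ≤ 150
Round 2 — app-a crashes.
  app-a sheds 110 req/s to edge-1: 110 each.
    edge-1: 10+110 = 120 > 70
Round 3 — edge-1 crashes.
  edge-1 sheds 120 req/s: no online neighbours, lost.
No further crashes.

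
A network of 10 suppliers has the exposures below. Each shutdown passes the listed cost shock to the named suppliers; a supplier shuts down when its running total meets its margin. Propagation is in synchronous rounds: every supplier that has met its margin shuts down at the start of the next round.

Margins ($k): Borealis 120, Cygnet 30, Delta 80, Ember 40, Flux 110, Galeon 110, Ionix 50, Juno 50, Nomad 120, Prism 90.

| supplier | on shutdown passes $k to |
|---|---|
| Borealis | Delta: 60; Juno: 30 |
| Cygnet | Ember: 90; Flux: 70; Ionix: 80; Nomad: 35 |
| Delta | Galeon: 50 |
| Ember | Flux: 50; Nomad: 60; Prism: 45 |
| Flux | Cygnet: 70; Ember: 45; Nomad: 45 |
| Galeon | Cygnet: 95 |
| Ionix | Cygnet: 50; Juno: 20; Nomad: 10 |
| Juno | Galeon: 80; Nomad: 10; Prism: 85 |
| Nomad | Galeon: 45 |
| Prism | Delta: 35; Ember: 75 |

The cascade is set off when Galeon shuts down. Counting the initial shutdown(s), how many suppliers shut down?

6

Round 1 — Galeon shuts down (initial).
  Cygnet: +95 → 95 ≥ 30
Round 2 — Cygnet shuts down.
  Ember: +90 → 90 ≥ 40
  Flux: +70 → 70 < 110
  Ionix: +80 → 80 ≥ 50
  Nomad: +35 → 35 < 120
Round 3 — Ember, Ionix shut down.
  Flux: +50 → 120 ≥ 110
  Juno: +20 → 20 < 50
  Nomad: +60+10 → 105 < 120
  Prism: +45 → 45 < 90
Round 4 — Flux shuts down.
  Nomad: +45 → 150 ≥ 120
Round 5 — Nomad shuts down.
No further shutdowns.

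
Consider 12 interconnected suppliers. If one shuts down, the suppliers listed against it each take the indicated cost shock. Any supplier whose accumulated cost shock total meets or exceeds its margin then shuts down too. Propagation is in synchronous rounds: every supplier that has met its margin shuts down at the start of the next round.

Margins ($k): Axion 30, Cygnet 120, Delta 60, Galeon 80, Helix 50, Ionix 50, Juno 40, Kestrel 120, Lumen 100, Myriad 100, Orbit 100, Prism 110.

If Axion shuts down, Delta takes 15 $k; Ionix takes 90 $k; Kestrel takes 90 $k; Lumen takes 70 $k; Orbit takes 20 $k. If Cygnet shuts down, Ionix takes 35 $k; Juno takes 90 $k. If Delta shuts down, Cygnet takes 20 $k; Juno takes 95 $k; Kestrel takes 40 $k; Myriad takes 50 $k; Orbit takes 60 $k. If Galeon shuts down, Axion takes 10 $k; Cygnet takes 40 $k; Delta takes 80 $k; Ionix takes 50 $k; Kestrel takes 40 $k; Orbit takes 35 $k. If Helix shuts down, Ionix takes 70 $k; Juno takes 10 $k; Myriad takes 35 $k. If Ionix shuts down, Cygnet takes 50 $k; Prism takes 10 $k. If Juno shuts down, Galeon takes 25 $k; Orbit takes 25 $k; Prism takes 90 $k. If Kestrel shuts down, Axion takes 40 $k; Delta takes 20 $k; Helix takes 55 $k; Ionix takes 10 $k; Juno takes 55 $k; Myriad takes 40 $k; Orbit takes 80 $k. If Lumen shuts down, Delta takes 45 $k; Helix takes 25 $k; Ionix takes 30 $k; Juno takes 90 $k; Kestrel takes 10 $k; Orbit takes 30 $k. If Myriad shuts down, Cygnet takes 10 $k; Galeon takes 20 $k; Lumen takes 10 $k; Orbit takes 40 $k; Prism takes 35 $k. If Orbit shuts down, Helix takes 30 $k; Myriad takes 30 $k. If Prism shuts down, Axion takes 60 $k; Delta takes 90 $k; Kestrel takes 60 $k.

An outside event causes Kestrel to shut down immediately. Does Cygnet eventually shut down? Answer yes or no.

Round 1 — Kestrel shuts down (initial).
  Axion: +40 → 40 ≥ 30
  Delta: +20 → 20 < 60
  Helix: +55 → 55 ≥ 50
  Ionix: +10 → 10 < 50
  Juno: +55 → 55 ≥ 40
  Myriad: +40 → 40 < 100
  Orbit: +80 → 80 < 100
Round 2 — Axion, Helix, Juno shut down.
  Delta: +15 → 35 < 60
  Galeon: +25 → 25 < 80
  Ionix: +90+70 → 170 ≥ 50
  Lumen: +70 → 70 < 100
  Myriad: +35 → 75 < 100
  Orbit: +20+25 → 125 ≥ 100
  Prism: +90 → 90 < 110
Round 3 — Ionix, Orbit shut down.
  Cygnet: +50 → 50 < 120
  Myriad: +30 → 105 ≥ 100
  Prism: +10 → 100 < 110
Round 4 — Myriad shuts down.
  Cygnet: +10 → 60 < 120
  Galeon: +20 → 45 < 80
  Lumen: +10 → 80 < 100
  Prism: +35 → 135 ≥ 110
Round 5 — Prism shuts down.
  Delta: +90 → 125 ≥ 60
Round 6 — Delta shuts down.
  Cygnet: +20 → 80 < 120
No further shutdowns.

no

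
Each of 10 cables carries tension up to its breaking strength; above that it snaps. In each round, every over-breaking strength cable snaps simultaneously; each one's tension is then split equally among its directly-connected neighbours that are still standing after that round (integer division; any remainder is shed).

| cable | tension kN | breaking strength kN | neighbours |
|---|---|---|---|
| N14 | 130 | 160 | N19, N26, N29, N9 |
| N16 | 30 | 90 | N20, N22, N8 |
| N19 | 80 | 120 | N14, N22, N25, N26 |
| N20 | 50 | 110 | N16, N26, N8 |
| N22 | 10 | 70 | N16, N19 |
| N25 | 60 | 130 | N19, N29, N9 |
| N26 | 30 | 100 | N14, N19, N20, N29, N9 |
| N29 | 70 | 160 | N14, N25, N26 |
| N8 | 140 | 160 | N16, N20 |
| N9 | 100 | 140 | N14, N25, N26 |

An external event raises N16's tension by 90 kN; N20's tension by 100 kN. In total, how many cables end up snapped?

Round 1 — N16 at 120 > 90; N20 at 150 > 110. N16, N20 snap.
  N16 sheds 120 kN to N22, N8: 60 each.
    N22: 10+60 = 70 ≤ 70
    N8: 140+60 = 200 > 160
  N20 sheds 150 kN to N26, N8: 75 each.
    N26: 30+75 = 105 > 100
    N8: 200+75 = 275 > 160
Round 2 — N26, N8 snap.
  N26 sheds 105 kN to N14, N19, N29, N9: 26 each (1 lost).
    N14: 130+26 = 156 ≤ 160
    N19: 80+26 = 106 ≤ 120
    N29: 70+26 = 96 ≤ 160
    N9: 100+26 = 126 ≤ 140
  N8 sheds 275 kN: no online neighbours, lost.
No further breaks.

4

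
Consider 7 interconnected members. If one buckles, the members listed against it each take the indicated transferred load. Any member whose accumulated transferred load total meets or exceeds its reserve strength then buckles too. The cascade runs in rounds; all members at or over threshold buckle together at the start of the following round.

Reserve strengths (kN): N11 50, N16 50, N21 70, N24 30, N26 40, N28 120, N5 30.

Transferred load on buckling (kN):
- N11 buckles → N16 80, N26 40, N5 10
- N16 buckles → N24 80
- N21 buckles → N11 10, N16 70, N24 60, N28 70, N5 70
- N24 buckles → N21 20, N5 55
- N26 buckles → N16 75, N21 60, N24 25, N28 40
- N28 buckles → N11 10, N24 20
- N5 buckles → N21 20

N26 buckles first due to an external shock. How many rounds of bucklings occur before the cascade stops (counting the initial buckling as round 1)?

4

Round 1 — N26 buckles (initial).
  N16: +75 → 75 ≥ 50
  N21: +60 → 60 < 70
  N24: +25 → 25 < 30
  N28: +40 → 40 < 120
Round 2 — N16 buckles.
  N24: +80 → 105 ≥ 30
Round 3 — N24 buckles.
  N21: +20 → 80 ≥ 70
  N5: +55 → 55 ≥ 30
Round 4 — N21, N5 buckle.
  N11: +10 → 10 < 50
  N28: +70 → 110 < 120
No further bucklings.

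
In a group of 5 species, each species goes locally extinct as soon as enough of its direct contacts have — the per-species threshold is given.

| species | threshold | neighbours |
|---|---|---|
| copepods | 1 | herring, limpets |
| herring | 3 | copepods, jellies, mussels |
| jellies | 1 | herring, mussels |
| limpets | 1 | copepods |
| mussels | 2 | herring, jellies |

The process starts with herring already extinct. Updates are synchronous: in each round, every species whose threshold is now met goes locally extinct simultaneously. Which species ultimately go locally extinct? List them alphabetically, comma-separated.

copepods, herring, jellies, limpets, mussels

Round 1 — herring goes locally extinct (initial).
Round 2 — checking thresholds:
  copepods: 1 of 2 neighbours ≥ 1, goes locally extinct.
  jellies: 1 of 2 neighbours ≥ 1, goes locally extinct.
  mussels: 1 of 2 neighbours < 2, not yet.
Round 3 — checking thresholds:
  limpets: 1 of 1 neighbours ≥ 1, goes locally extinct.
  mussels: 2 of 2 neighbours ≥ 2, goes locally extinct.
Round 4 — no new extinctions; cascade stops.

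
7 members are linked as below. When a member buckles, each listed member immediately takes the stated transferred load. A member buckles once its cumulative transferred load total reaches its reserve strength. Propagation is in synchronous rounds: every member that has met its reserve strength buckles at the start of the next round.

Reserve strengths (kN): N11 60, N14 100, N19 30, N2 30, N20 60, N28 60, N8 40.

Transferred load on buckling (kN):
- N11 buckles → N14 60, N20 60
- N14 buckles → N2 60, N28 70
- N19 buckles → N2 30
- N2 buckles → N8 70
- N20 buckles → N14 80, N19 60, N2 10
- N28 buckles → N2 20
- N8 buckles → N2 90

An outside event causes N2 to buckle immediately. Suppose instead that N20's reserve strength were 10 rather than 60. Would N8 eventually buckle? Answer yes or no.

With N20's reserve strength at 10:
Round 1 — N2 buckles (initial).
  N8: +70 → 70 ≥ 40
Round 2 — N8 buckles.
No further bucklings.

yes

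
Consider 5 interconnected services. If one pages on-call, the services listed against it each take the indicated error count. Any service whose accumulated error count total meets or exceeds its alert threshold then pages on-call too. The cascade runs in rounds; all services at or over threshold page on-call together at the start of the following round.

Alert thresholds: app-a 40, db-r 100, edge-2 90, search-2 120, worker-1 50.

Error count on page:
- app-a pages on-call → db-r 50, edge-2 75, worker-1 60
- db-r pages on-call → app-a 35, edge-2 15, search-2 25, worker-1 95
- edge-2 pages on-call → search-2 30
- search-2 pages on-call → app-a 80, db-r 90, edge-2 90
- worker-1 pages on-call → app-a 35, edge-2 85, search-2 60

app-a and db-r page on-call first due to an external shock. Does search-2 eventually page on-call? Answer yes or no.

no

Round 1 — app-a, db-r page on-call (initial).
  edge-2: +75+15 → 90 ≥ 90
  search-2: +25 → 25 < 120
  worker-1: +60+95 → 155 ≥ 50
Round 2 — edge-2, worker-1 page on-call.
  search-2: +30+60 → 115 < 120
No further pages.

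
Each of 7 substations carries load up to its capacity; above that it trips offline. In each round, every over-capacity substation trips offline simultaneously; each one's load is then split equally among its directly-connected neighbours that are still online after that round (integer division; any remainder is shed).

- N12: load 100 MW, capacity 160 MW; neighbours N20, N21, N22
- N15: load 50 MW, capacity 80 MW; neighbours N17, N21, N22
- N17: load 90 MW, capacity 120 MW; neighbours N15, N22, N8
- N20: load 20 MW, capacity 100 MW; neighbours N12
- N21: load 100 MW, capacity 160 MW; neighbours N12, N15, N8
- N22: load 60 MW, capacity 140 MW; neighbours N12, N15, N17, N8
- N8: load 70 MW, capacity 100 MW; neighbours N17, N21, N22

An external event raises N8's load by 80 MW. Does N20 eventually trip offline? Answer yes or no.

Round 1 — N8 at 150 > 100. N8 trips offline.
  N8 sheds 150 MW to N17, N21, N22: 50 each.
    N17: 90+50 = 140 > 120
    N21: 100+50 = 150 ≤ 160
    N22: 60+50 = 110 ≤ 140
Round 2 — N17 trips offline.
  N17 sheds 140 MW to N15, N22: 70 each.
    N15: 50+70 = 120 > 80
    N22: 110+70 = 180 > 140
Round 3 — N15, N22 trip offline.
  N15 sheds 120 MW to N21: 120 each.
    N21: 150+120 = 270 > 160
  N22 sheds 180 MW to N12: 180 each.
    N12: 100+180 = 280 > 160
Round 4 — N12, N21 trip offline.
  N12 sheds 280 MW to N20: 280 each.
    N20: 20+280 = 300 > 100
  N21 sheds 270 MW: no online neighbours, lost.
Round 5 — N20 trips offline.
  N20 sheds 300 MW: no online neighbours, lost.
No further trips.

yes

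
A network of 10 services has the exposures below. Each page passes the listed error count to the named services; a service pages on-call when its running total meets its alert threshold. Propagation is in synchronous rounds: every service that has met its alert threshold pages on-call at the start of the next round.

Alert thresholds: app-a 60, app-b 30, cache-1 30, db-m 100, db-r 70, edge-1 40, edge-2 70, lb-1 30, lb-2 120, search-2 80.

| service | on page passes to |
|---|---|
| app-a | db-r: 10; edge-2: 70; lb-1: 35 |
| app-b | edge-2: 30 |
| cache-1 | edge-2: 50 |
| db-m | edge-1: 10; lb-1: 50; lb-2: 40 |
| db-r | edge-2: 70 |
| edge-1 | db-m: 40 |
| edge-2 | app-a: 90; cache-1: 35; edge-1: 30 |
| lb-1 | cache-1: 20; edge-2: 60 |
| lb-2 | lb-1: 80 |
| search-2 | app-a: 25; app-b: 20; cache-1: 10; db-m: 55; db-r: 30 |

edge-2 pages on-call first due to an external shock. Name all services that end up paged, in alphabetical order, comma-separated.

Round 1 — edge-2 pages on-call (initial).
  app-a: +90 → 90 ≥ 60
  cache-1: +35 → 35 ≥ 30
  edge-1: +30 → 30 < 40
Round 2 — app-a, cache-1 page on-call.
  db-r: +10 → 10 < 70
  lb-1: +35 → 35 ≥ 30
Round 3 — lb-1 pages on-call.
No further pages.

app-a, cache-1, edge-2, lb-1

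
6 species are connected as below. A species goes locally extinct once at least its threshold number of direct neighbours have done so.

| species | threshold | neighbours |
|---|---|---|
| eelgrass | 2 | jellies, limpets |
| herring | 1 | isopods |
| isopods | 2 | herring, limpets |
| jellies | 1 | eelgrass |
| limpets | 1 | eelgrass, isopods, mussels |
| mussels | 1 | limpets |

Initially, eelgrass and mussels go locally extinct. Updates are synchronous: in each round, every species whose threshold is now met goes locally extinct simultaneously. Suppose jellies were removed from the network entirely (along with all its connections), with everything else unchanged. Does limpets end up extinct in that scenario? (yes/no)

yes

With jellies removed:
Round 1 — eelgrass, mussels go locally extinct (initial).
Round 2 — checking thresholds:
  limpets: 2 of 3 neighbours ≥ 1, goes locally extinct.
Round 3 — no new extinctions; cascade stops.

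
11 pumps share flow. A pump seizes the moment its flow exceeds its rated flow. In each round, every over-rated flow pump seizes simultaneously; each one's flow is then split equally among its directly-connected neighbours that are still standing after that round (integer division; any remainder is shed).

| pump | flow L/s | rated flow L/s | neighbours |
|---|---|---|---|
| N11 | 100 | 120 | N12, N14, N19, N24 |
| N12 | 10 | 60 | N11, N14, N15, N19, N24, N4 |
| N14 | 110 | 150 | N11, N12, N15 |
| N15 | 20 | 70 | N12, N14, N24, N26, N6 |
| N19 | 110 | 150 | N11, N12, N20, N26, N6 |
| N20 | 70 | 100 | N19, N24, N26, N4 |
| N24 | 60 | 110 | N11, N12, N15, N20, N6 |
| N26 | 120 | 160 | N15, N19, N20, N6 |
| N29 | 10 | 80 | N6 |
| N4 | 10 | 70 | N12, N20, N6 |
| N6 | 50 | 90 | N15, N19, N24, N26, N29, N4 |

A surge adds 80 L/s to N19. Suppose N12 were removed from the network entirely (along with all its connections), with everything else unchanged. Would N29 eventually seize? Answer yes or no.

no

With N12 removed:
Round 1 — N19 at 190 > 150. N19 seizes.
  N19 sheds 190 L/s to N11, N20, N26, N6: 47 each (2 lost).
    N11: 100+47 = 147 > 120
    N20: 70+47 = 117 > 100
    N26: 120+47 = 167 > 160
    N6: 50+47 = 97 > 90
Round 2 — N11, N20, N26, N6 seize.
  N11 sheds 147 L/s to N14, N24: 73 each (1 lost).
    N14: 110+73 = 183 > 150
    N24: 60+73 = 133 > 110
  N20 sheds 117 L/s to N24, N4: 58 each (1 lost).
    N24: 133+58 = 191 > 110
    N4: 10+58 = 68 ≤ 70
  N26 sheds 167 L/s to N15: 167 each.
    N15: 20+167 = 187 > 70
  N6 sheds 97 L/s to N15, N24, N29, N4: 24 each (1 lost).
    N15: 187+24 = 211 > 70
    N24: 191+24 = 215 > 110
    N29: 10+24 = 34 ≤ 80
    N4: 68+24 = 92 > 70
Round 3 — N14, N15, N24, N4 seize.
  N14 sheds 183 L/s: no online neighbours, lost.
  N15 sheds 211 L/s: no online neighbours, lost.
  N24 sheds 215 L/s: no online neighbours, lost.
  N4 sheds 92 L/s: no online neighbours, lost.
No further seizures.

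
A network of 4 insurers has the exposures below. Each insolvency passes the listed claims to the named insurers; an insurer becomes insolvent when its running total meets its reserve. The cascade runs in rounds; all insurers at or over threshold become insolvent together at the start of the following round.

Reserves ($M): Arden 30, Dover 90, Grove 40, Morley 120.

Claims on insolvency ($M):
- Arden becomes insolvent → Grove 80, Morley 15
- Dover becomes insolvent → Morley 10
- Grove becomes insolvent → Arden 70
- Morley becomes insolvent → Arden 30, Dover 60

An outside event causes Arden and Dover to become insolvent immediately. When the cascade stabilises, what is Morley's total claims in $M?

Round 1 — Arden, Dover become insolvent (initial).
  Grove: +80 → 80 ≥ 40
  Morley: +15+10 → 25 < 120
Round 2 — Grove becomes insolvent.
No further insolvencies.

25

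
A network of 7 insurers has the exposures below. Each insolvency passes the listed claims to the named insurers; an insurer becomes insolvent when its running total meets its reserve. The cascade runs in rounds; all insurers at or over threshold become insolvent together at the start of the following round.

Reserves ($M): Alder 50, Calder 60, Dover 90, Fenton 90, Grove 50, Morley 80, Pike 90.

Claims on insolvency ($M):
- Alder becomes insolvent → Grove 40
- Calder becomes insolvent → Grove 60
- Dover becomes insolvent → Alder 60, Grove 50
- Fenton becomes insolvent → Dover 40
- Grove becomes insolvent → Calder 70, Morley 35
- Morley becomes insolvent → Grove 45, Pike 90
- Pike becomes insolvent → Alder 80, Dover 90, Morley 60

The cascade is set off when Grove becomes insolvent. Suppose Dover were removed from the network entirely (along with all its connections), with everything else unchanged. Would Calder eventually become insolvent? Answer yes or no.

yes

With Dover removed:
Round 1 — Grove becomes insolvent (initial).
  Calder: +70 → 70 ≥ 60
  Morley: +35 → 35 < 80
Round 2 — Calder becomes insolvent.
No further insolvencies.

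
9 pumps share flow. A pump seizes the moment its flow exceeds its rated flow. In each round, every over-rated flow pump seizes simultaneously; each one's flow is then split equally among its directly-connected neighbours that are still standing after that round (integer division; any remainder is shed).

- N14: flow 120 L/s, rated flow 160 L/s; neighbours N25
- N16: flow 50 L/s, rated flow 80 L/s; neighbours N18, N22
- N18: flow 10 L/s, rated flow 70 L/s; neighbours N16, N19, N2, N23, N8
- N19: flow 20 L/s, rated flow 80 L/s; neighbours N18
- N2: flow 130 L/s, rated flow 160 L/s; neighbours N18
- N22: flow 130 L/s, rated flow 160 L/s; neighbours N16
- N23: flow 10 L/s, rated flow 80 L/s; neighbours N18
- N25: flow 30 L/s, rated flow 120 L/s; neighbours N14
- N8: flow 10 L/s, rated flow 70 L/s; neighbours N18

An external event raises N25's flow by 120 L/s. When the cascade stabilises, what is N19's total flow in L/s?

20

Round 1 — N25 at 150 > 120. N25 seizes.
  N25 sheds 150 L/s to N14: 150 each.
    N14: 120+150 = 270 > 160
Round 2 — N14 seizes.
  N14 sheds 270 L/s: no online neighbours, lost.
No further seizures.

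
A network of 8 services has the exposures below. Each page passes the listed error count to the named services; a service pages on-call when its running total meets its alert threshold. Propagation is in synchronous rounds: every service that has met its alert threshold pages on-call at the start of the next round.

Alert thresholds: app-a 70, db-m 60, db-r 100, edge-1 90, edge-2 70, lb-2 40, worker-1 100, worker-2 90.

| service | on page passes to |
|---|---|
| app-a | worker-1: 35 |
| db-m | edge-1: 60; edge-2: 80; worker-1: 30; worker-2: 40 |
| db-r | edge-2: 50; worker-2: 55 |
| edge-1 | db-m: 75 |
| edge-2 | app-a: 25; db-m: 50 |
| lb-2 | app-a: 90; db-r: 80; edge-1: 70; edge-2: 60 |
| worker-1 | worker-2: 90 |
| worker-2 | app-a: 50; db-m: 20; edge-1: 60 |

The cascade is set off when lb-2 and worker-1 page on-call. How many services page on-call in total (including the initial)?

Round 1 — lb-2, worker-1 page on-call (initial).
  app-a: +90 → 90 ≥ 70
  db-r: +80 → 80 < 100
  edge-1: +70 → 70 < 90
  edge-2: +60 → 60 < 70
  worker-2: +90 → 90 ≥ 90
Round 2 — app-a, worker-2 page on-call.
  db-m: +20 → 20 < 60
  edge-1: +60 → 130 ≥ 90
Round 3 — edge-1 pages on-call.
  db-m: +75 → 95 ≥ 60
Round 4 — db-m pages on-call.
  edge-2: +80 → 140 ≥ 70
Round 5 — edge-2 pages on-call.
No further pages.

7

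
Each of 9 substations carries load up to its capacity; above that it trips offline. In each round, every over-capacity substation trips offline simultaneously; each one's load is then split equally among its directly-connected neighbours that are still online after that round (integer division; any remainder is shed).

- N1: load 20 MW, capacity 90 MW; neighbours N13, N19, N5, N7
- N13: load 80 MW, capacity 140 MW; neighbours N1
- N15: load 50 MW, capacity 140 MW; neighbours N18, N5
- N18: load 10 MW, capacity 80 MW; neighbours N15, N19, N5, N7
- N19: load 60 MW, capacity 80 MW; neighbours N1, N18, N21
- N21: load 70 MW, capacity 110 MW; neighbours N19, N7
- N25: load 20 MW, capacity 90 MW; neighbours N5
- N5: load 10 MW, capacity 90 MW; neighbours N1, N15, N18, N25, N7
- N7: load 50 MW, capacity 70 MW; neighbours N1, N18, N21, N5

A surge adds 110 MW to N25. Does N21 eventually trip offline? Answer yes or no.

no

Round 1 — N25 at 130 > 90. N25 trips offline.
  N25 sheds 130 MW to N5: 130 each.
    N5: 10+130 = 140 > 90
Round 2 — N5 trips offline.
  N5 sheds 140 MW to N1, N15, N18, N7: 35 each.
    N1: 20+35 = 55 ≤ 90
    N15: 50+35 = 85 ≤ 140
    N18: 10+35 = 45 ≤ 80
    N7: 50+35 = 85 > 70
Round 3 — N7 trips offline.
  N7 sheds 85 MW to N1, N18, N21: 28 each (1 lost).
    N1: 55+28 = 83 ≤ 90
    N18: 45+28 = 73 ≤ 80
    N21: 70+28 = 98 ≤ 110
No further trips.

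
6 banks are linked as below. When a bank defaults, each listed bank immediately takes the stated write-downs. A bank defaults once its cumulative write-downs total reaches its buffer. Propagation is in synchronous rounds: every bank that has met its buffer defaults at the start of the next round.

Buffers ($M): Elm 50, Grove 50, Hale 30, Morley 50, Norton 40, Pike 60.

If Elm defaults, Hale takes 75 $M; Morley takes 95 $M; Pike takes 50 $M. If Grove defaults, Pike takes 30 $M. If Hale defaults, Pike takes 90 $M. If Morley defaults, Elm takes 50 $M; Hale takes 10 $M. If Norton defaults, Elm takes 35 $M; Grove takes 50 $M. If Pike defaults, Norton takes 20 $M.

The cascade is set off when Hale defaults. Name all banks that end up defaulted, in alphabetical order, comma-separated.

Hale, Pike

Round 1 — Hale defaults (initial).
  Pike: +90 → 90 ≥ 60
Round 2 — Pike defaults.
  Norton: +20 → 20 < 40
No further defaults.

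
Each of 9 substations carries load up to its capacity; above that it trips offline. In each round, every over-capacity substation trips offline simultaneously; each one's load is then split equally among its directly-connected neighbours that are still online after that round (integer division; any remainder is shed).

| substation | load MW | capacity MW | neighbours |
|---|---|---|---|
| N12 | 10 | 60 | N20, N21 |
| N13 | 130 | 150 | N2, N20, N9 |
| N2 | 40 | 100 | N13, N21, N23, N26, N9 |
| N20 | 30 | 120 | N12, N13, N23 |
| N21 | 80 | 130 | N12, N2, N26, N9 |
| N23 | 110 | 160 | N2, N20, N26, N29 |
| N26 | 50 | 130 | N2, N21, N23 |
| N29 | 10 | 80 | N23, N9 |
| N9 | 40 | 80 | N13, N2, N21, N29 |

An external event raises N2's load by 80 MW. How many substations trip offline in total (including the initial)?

Round 1 — N2 at 120 > 100. N2 trips offline.
  N2 sheds 120 MW to N13, N21, N23, N26, N9: 24 each.
    N13: 130+24 = 154 > 150
    N21: 80+24 = 104 ≤ 130
    N23: 110+24 = 134 ≤ 160
    N26: 50+24 = 74 ≤ 130
    N9: 40+24 = 64 ≤ 80
Round 2 — N13 trips offline.
  N13 sheds 154 MW to N20, N9: 77 each.
    N20: 30+77 = 107 ≤ 120
    N9: 64+77 = 141 > 80
Round 3 — N9 trips offline.
  N9 sheds 141 MW to N21, N29: 70 each (1 lost).
    N21: 104+70 = 174 > 130
    N29: 10+70 = 80 ≤ 80
Round 4 — N21 trips offline.
  N21 sheds 174 MW to N12, N26: 87 each.
    N12: 10+87 = 97 > 60
    N26: 74+87 = 161 > 130
Round 5 — N12, N26 trip offline.
  N12 sheds 97 MW to N20: 97 each.
    N20: 107+97 = 204 > 120
  N26 sheds 161 MW to N23: 161 each.
    N23: 134+161 = 295 > 160
Round 6 — N20, N23 trip offline.
  N20 sheds 204 MW: no online neighbours, lost.
  N23 sheds 295 MW to N29: 295 each.
    N29: 80+295 = 375 > 80
Round 7 — N29 trips offline.
  N29 sheds 375 MW: no online neighbours, lost.
No further trips.

9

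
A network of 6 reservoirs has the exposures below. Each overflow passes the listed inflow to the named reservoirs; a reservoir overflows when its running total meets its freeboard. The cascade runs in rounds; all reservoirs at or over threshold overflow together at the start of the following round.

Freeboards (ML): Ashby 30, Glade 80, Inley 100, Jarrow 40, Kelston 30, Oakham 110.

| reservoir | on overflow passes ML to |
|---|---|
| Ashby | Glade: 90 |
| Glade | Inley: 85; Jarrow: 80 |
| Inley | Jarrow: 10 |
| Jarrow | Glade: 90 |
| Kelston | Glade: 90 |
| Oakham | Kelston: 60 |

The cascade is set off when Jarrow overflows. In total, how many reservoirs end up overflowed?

2

Round 1 — Jarrow overflows (initial).
  Glade: +90 → 90 ≥ 80
Round 2 — Glade overflows.
  Inley: +85 → 85 < 100
No further overflows.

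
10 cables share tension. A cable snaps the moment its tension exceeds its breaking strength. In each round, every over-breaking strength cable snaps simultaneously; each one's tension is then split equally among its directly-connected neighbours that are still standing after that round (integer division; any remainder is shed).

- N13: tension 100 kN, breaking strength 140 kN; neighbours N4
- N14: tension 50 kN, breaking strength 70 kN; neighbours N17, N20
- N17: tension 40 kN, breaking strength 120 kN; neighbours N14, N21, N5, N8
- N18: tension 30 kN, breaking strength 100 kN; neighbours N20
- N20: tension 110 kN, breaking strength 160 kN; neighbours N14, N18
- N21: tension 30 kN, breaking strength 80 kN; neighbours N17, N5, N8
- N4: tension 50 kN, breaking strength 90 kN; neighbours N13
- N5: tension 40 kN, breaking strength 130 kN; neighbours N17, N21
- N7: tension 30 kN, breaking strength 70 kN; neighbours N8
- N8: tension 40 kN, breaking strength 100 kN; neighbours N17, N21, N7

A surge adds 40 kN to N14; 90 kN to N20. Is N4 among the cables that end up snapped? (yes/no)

no

Round 1 — N14 at 90 > 70; N20 at 200 > 160. N14, N20 snap.
  N14 sheds 90 kN to N17: 90 each.
    N17: 40+90 = 130 > 120
  N20 sheds 200 kN to N18: 200 each.
    N18: 30+200 = 230 > 100
Round 2 — N17, N18 snap.
  N17 sheds 130 kN to N21, N5, N8: 43 each (1 lost).
    N21: 30+43 = 73 ≤ 80
    N5: 40+43 = 83 ≤ 130
    N8: 40+43 = 83 ≤ 100
  N18 sheds 230 kN: no online neighbours, lost.
No further breaks.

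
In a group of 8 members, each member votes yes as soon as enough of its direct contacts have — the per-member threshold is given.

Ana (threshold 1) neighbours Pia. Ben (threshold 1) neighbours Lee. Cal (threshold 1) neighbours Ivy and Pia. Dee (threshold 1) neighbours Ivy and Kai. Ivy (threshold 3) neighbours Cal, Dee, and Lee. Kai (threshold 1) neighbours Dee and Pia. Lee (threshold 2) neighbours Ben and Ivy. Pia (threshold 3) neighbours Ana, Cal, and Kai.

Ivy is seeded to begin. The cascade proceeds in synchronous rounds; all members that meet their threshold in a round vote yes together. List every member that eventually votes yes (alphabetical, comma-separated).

Round 1 — Ivy votes yes (initial).
Round 2 — checking thresholds:
  Cal: 1 of 2 neighbours ≥ 1, votes yes.
  Dee: 1 of 2 neighbours ≥ 1, votes yes.
  Lee: 1 of 2 neighbours < 2, not yet.
Round 3 — checking thresholds:
  Kai: 1 of 2 neighbours ≥ 1, votes yes.
  Lee: 1 of 2 neighbours < 2, not yet.
  Pia: 1 of 3 neighbours < 3, not yet.
Round 4 — no new yes votes; cascade stops.

Cal, Dee, Ivy, Kai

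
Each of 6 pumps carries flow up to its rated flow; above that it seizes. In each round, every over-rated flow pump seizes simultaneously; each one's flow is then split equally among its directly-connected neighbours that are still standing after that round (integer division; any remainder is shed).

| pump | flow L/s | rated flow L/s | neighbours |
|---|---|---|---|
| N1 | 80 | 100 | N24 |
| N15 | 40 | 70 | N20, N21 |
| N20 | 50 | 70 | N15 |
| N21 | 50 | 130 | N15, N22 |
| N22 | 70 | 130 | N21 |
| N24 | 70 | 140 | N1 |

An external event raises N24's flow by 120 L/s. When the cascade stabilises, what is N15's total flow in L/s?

40

Round 1 — N24 at 190 > 140. N24 seizes.
  N24 sheds 190 L/s to N1: 190 each.
    N1: 80+190 = 270 > 100
Round 2 — N1 seizes.
  N1 sheds 270 L/s: no online neighbours, lost.
No further seizures.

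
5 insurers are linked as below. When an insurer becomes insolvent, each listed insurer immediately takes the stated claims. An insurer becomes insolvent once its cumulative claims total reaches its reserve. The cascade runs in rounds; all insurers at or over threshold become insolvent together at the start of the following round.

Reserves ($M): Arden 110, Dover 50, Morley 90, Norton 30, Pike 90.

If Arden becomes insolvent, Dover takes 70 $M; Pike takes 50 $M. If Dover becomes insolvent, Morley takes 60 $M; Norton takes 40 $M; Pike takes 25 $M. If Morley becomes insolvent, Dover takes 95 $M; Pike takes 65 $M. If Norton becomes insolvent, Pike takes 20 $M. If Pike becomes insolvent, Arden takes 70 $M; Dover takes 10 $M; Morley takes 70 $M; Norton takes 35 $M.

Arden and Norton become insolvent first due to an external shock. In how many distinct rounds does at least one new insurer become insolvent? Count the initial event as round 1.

4

Round 1 — Arden, Norton become insolvent (initial).
  Dover: +70 → 70 ≥ 50
  Pike: +50+20 → 70 < 90
Round 2 — Dover becomes insolvent.
  Morley: +60 → 60 < 90
  Pike: +25 → 95 ≥ 90
Round 3 — Pike becomes insolvent.
  Morley: +70 → 130 ≥ 90
Round 4 — Morley becomes insolvent.
No further insolvencies.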